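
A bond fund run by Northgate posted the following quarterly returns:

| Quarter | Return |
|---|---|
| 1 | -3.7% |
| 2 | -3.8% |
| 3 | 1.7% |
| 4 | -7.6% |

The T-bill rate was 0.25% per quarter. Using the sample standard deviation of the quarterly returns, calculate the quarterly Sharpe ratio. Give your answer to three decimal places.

Mean return μ = -13.40 / 4 = -3.3500%
Σ(r − μ)² = (-3.7 − (-3.3500))² + (-3.8 − (-3.3500))² + (1.7 − (-3.3500))² + … = 43.8900
σ = √[43.8900 / 3] = 3.8249%
Sharpe = (μ − rf) / σ = (-3.3500 − 0.25) / 3.8249 = -3.6000 / 3.8249 = -0.9412

-0.941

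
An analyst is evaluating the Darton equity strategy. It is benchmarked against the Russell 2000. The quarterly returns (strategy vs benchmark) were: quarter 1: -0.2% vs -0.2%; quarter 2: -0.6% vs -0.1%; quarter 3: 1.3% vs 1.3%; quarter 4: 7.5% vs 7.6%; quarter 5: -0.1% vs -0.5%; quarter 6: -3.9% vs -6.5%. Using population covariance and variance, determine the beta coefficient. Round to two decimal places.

r̄p = 0.6667%,  r̄m = 0.2667%
Cov = Σ(rp − r̄p)(rm − r̄m) / 6 = 13.8539
Var(rm) = Σ(rm − r̄m)² / 6 = 16.9289
β = Cov / Var = 13.8539 / 16.9289 = 0.8184

0.82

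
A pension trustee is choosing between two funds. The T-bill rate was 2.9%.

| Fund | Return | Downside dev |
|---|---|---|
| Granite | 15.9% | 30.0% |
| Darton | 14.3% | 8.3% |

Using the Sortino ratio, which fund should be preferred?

Darton

Granite: Sortino ratio = (15.9% − 2.9%) / 30.0% = 0.433
Darton: Sortino ratio = (14.3% − 2.9%) / 8.3% = 1.373
Highest: Darton (1.373).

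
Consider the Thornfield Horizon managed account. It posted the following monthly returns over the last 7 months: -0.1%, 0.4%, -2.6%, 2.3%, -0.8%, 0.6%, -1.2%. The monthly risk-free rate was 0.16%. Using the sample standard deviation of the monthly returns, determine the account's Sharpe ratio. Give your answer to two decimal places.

μ = (-0.1 + 0.4 − 2.6 + 2.3 − 0.8 + 0.6 − 1.2) / 7 = -1.40 / 7 = -0.2000%
Sample std dev = √[14.3800 / 6] = 1.5481%
Sharpe = (μ − rf) / σ = (-0.2000 − 0.16) / 1.5481 = -0.3600 / 1.5481 = -0.2325

-0.23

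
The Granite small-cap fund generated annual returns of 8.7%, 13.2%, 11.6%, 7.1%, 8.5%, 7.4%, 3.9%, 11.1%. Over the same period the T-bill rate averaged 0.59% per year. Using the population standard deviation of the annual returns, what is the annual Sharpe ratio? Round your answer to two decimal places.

3.02

Mean return r̄ = 71.50 / 8 = 8.9375%
Population std dev = √[61.2988 / 8] = 2.7681%
Sharpe = (r̄ − rf) / σ = (8.9375 − 0.59) / 2.7681 = 8.3475 / 2.7681 = 3.0156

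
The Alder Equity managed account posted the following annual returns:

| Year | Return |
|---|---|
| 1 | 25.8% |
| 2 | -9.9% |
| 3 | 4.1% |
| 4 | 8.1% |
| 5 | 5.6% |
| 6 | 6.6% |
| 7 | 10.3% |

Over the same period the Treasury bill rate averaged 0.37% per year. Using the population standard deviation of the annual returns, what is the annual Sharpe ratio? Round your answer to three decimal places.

0.706

r̄ = (25.8 − 9.9 + 4.1 + 8.1 + 5.6 + 6.6 + 10.3) / 7 = 7.2286%
Σ(r − r̄)² = (25.8 − 7.2286)² + (-9.9 − 7.2286)² + (4.1 − 7.2286)² + … = 661.3143
σ = √[661.3143 / 7] = 9.7197%
Sharpe = (r̄ − rf) / σ = (7.2286 − 0.37) / 9.7197 = 6.8586 / 9.7197 = 0.7056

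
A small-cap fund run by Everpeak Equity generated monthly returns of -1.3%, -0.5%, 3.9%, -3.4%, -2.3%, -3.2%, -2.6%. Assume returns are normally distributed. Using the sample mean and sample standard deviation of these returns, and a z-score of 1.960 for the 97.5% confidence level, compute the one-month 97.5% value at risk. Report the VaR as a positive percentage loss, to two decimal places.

6.30

Mean return μ = -9.40 / 7 = -1.3429%
Σ(r − μ)² = (-1.3 − (-1.3429))² + (-0.5 − (-1.3429))² + … = 38.3771
σ = √[38.3771 / 6] = 2.5291%
VaR = −(μ − z·σ) = −(-1.3429 − 1.960 × 2.5291) = −(-6.2999) = 6.2999%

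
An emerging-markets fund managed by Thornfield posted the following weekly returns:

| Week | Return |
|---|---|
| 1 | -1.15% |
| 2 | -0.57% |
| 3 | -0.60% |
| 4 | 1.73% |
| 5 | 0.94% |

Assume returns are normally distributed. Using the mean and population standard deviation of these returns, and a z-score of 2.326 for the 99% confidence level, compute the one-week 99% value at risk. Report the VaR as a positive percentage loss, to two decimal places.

r̄ = (-1.15 − 0.57 − 0.6 + 1.73 + 0.94) / 5 = 0.0700%
Σ(r − r̄)² = 5.8594; population σ = √(5.8594/5) = 1.0825%
VaR = −(r̄ − z·σ) = −(0.0700 − 2.326 × 1.0825) = −(-2.4479) = 2.4479%

2.45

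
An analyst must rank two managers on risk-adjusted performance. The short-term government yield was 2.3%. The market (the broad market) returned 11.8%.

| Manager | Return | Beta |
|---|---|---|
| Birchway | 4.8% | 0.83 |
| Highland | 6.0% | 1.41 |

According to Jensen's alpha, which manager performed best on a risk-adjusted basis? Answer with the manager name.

Birchway

Birchway: α = 4.8% − [2.3% + 0.83 × (11.8% − 2.3%)] = -5.385
Highland: α = 6.0% − [2.3% + 1.41 × (11.8% − 2.3%)] = -9.695
Highest: Birchway (-5.385).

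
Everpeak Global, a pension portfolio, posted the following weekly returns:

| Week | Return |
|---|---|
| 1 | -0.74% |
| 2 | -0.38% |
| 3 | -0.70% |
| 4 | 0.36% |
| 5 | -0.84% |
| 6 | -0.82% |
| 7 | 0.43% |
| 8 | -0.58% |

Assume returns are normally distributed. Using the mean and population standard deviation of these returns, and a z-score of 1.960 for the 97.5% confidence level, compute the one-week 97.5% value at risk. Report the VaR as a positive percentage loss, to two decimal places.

1.36

r̄ = (-0.74 − 0.38 − 0.7 + 0.36 − 0.84 − 0.82 + 0.43 − 0.58) / 8 = -0.4088%
Σ(r − r̄)² = 1.8743; population σ = √(1.8743/8) = 0.4840%
VaR = −(r̄ − z·σ) = −(-0.4088 − 1.960 × 0.4840) = −(-1.3574) = 1.3574%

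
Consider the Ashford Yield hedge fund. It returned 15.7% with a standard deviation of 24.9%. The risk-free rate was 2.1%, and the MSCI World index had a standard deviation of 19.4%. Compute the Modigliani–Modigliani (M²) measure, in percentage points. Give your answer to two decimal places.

Sharpe = (Rp − Rf) / σp = (15.7% − 2.1%) / 24.9% = 0.5462
M² = Rf + Sharpe × σm = 2.1% + 0.5462 × 19.4% = 12.6963%

12.70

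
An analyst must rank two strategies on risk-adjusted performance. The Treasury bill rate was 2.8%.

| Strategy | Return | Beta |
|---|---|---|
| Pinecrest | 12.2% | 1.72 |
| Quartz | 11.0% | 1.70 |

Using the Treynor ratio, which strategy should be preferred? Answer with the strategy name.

Pinecrest

Pinecrest: Treynor = (12.2% − 2.8%) / 1.72 = 5.465
Quartz: Treynor = (11.0% − 2.8%) / 1.70 = 4.824
Highest: Pinecrest (5.465).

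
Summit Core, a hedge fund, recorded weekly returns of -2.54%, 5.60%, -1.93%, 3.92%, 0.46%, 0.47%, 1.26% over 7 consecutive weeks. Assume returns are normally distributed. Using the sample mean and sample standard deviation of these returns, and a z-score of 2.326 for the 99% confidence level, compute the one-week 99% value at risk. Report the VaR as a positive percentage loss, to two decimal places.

5.78

r̄ = (-2.54 + 5.6 − 1.93 + 3.92 + 0.46 + 0.47 + 1.26) / 7 = 7.240 / 7 = 1.0343%
Σ(r − r̄)² = 51.4348; sample σ = √(51.4348/6) = 2.9279%
VaR = −(r̄ − z·σ) = −(1.0343 − 2.326 × 2.9279) = −(-5.7760) = 5.7760%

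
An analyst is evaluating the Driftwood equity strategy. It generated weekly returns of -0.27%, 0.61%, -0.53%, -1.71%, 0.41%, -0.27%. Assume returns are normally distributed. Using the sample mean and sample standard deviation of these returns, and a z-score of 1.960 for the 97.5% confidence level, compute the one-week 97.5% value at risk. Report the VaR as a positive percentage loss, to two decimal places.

μ = (-0.27 + 0.61 − 0.53 − 1.71 + 0.41 − 0.27) / 6 = -1.760 / 6 = -0.2933%
Sample std dev = √[3.3747 / 5] = 0.8215%
VaR = −(μ − z·σ) = −(-0.2933 − 1.960 × 0.8215) = −(-1.9034) = 1.9034%

1.90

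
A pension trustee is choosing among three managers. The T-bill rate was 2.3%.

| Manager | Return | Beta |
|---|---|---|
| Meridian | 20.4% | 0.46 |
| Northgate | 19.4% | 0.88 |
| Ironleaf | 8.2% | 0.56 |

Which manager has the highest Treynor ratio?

Meridian: Treynor = (20.4% − 2.3%) / 0.46 = 39.348
Northgate: Treynor = (19.4% − 2.3%) / 0.88 = 19.432
Ironleaf: Treynor = (8.2% − 2.3%) / 0.56 = 10.536
Highest: Meridian (39.348).

Meridian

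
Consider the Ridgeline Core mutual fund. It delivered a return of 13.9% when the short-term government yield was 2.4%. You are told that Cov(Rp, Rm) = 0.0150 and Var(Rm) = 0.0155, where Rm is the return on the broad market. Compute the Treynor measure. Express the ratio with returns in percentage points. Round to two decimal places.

11.88

β = Cov / Var = 0.0150 / 0.0155 = 0.9677
Treynor = (Rp − Rf) / β = (13.9% − 2.4%) / 0.9677 = 11.50 / 0.9677 = 11.8838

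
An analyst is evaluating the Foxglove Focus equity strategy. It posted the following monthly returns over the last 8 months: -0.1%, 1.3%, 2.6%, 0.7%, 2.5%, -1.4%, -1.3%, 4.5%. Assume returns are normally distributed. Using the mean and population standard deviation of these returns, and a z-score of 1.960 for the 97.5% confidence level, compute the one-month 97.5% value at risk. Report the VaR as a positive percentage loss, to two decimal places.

r̄ = (-0.1 + 1.3 + 2.6 + 0.7 + 2.5 − 1.4 − 1.3 + 4.5) / 8 = 1.1000%
Population std dev = √[29.4200 / 8] = 1.9177%
VaR = −(r̄ − z·σ) = −(1.1000 − 1.960 × 1.9177) = −(-2.6587) = 2.6587%

2.66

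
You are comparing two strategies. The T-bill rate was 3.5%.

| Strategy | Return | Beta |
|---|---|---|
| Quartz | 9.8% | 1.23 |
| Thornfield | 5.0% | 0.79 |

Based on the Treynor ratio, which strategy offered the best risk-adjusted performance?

Quartz: Treynor = (9.8% − 3.5%) / 1.23 = 5.122
Thornfield: Treynor = (5.0% − 3.5%) / 0.79 = 1.899
Highest: Quartz (5.122).

Quartz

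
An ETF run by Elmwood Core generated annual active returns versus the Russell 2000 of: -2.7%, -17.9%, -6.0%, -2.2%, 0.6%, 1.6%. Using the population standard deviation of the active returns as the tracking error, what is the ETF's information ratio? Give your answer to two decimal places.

-0.68

r̄ = (-2.7 − 17.9 − 6 − 2.2 + 0.6 + 1.6) / 6 = -4.4333%
Population std dev = √[253.5333 / 6] = 6.5004%
IR = r̄ / tracking error = -4.4333 / 6.5004 = -0.6820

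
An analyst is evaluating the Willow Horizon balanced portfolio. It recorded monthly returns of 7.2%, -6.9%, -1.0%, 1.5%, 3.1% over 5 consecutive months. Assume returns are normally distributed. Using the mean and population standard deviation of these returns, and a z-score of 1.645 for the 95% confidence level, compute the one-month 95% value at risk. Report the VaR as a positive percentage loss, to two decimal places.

Mean return r̄ = 3.90 / 5 = 0.7800%
Population σ = √[Σ(r − r̄)² / 5] = √[109.2680 / 5] = √21.8536 = 4.6748%
VaR = −(r̄ − z·σ) = −(0.7800 − 1.645 × 4.6748) = −(-6.9100) = 6.9100%

6.91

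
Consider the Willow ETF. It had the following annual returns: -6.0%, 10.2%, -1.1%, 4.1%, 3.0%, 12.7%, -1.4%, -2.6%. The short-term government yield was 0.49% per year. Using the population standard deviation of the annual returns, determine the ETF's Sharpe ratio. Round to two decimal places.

0.31

r̄ = (-6 + 10.2 − 1.1 + 4.1 + 3 + 12.7 − 1.4 − 2.6) / 8 = 2.3625%
Σ(r − r̄)² = (-6 − 2.3625)² + (10.2 − 2.3625)² + (-1.1 − 2.3625)² + … = 292.4188
σ = √[292.4188 / 8] = 6.0459%
Sharpe = (r̄ − rf) / σ = (2.3625 − 0.49) / 6.0459 = 1.8725 / 6.0459 = 0.3097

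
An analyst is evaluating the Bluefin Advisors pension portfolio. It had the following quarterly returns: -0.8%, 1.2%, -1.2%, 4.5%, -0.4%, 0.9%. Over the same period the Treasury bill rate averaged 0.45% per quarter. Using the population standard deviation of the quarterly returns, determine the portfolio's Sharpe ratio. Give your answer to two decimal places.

0.13

r̄ = (-0.8 + 1.2 − 1.2 + 4.5 − 0.4 + 0.9) / 6 = 0.7000%
Σ(r − r̄)² = (-0.8 − 0.7000)² + (1.2 − 0.7000)² + … = 21.8000
σ = √[21.8000 / 6] = 1.9061%
Sharpe = (r̄ − rf) / σ = (0.7000 − 0.45) / 1.9061 = 0.2500 / 1.9061 = 0.1312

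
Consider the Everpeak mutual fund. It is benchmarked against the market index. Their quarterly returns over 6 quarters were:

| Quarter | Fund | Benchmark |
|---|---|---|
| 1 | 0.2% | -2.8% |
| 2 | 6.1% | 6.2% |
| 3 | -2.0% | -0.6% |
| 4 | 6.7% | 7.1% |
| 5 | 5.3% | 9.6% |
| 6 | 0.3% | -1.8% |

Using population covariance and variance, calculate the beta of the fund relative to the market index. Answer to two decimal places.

r̄p = 2.7667%,  r̄m = 2.9500%
Cov = Σ(rp − r̄p)(rm − r̄m) / 6 = 14.5667
Var(rm) = Σ(rm − r̄m)² / 6 = 23.3725
β = Cov / Var = 14.5667 / 23.3725 = 0.6232

0.62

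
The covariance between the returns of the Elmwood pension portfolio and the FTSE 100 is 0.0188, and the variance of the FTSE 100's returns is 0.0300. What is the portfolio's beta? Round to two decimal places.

β = Cov(Rp, Rm) / Var(Rm) = 0.0188 / 0.0300 = 0.6267

0.63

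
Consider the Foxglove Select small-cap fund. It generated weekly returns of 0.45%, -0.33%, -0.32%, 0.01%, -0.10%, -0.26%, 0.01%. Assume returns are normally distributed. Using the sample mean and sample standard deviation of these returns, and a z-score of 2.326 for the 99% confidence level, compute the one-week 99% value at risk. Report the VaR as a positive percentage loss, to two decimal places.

0.71

μ = (0.45 − 0.33 − 0.32 + 0.01 − 0.1 − 0.26 + 0.01) / 7 = -0.0771%
Σ(r − μ)² = 0.4499; sample σ = √(0.4499/6) = 0.2738%
VaR = −(μ − z·σ) = −(-0.0771 − 2.326 × 0.2738) = −(-0.7140) = 0.7140%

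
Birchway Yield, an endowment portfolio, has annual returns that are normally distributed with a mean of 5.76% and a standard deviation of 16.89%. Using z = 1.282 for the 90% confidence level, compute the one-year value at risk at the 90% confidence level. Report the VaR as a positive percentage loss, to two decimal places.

VaR (as % loss) = −(μ − z·σ) = −(5.76% − 1.282 × 16.89%) = −(-15.89298%) = 15.89298%

15.89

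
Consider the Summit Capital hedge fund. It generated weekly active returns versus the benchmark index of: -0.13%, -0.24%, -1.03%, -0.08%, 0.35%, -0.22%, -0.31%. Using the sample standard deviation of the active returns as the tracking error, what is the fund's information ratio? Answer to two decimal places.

r̄ = (-0.13 − 0.24 − 1.03 − 0.08 + 0.35 − 0.22 − 0.31) / 7 = -0.2371%
Sample σ = √[Σ(r − r̄)² / 6] = √[1.0151 / 6] = √0.1692 = 0.4113%
IR = r̄ / tracking error = -0.2371 / 0.4113 = -0.5765

-0.58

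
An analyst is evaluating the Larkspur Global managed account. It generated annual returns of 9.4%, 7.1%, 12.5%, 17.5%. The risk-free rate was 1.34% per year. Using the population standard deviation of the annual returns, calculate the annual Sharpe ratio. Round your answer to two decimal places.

r̄ = (9.4 + 7.1 + 12.5 + 17.5) / 4 = 46.50 / 4 = 11.6250%
Σ(r − r̄)² = (9.4 − 11.6250)² + (7.1 − 11.6250)² + … = 60.7075
population σ = √(60.7075 / 4) = √15.1769 = 3.8958%
Sharpe = (r̄ − rf) / σ = (11.6250 − 1.34) / 3.8958 = 10.2850 / 3.8958 = 2.6400

2.64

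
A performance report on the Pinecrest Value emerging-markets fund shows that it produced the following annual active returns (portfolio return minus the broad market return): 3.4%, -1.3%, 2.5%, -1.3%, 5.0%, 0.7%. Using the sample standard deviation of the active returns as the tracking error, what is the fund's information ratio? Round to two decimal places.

0.58

μ = (3.4 − 1.3 + 2.5 − 1.3 + 5 + 0.7) / 6 = 1.5000%
Σ(r − μ)² = (3.4 − 1.5000)² + (-1.3 − 1.5000)² + (2.5 − 1.5000)² + … = 33.1800
sample σ = √(33.1800 / 5) = √6.6360 = 2.5760%
IR = μ / tracking error = 1.5000 / 2.5760 = 0.5823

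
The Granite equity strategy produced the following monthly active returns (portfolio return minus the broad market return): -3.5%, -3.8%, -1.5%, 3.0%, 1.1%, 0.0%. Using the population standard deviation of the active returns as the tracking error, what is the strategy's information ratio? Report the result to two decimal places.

-0.32

μ = (-3.5 − 3.8 − 1.5 + 3 + 1.1 + 0) / 6 = -0.7833%
Σ(r − μ)² = (-3.5 − (-0.7833))² + (-3.8 − (-0.7833))² + … = 35.4683
population σ = √(35.4683 / 6) = √5.9114 = 2.4313%
IR = μ / tracking error = -0.7833 / 2.4313 = -0.3222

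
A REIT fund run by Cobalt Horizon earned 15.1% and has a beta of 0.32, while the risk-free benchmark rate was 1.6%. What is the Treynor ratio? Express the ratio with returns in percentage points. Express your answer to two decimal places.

42.19

Treynor = (Rp − Rf) / β = (15.1% − 1.6%) / 0.32 = 13.50 / 0.32 = 42.1875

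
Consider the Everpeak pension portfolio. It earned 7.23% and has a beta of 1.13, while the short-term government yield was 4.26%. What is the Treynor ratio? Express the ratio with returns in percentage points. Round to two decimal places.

2.63

Treynor = (Rp − Rf) / β = (7.23% − 4.26%) / 1.13 = 2.97 / 1.13 = 2.6283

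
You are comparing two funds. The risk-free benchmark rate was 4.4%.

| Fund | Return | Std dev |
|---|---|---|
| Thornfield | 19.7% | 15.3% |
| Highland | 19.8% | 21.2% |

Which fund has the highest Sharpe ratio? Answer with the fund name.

Thornfield: Sharpe ratio = (19.7% − 4.4%) / 15.3% = 1.000
Highland: Sharpe ratio = (19.8% − 4.4%) / 21.2% = 0.726
Highest: Thornfield (1.000).

Thornfield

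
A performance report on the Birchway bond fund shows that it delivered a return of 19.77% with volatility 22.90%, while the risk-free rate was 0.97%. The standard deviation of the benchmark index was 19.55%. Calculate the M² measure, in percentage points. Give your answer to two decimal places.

Sharpe = (Rp − Rf) / σp = (19.77% − 0.97%) / 22.90% = 0.8210
M² = Rf + Sharpe × σm = 0.97% + 0.8210 × 19.55% = 17.0206%

17.02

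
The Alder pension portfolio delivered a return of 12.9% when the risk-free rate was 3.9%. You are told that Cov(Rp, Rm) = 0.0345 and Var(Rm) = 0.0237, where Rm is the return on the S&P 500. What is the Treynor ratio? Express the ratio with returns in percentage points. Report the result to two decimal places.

β = Cov / Var = 0.0345 / 0.0237 = 1.4557
Treynor = (Rp − Rf) / β = (12.9% − 3.9%) / 1.4557 = 9.00 / 1.4557 = 6.1826

6.18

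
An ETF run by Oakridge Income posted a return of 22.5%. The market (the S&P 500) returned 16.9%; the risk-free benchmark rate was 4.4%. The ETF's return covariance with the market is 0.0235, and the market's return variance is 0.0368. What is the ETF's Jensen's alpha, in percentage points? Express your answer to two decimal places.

β = Cov / Var = 0.0235 / 0.0368 = 0.6386
E[R] = Rf + β(Rm − Rf) = 4.4% + 0.6386 × (16.9% − 4.4%) = 12.3825%
α = Rp − E[R] = 22.5% − 12.3825% = 10.1175

10.12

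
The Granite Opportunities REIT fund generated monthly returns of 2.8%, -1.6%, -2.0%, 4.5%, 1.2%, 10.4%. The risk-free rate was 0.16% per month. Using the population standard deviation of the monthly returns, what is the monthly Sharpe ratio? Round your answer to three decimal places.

0.571

Mean return r̄ = 15.30 / 6 = 2.5500%
Σ(r − r̄)² = (2.8 − 2.5500)² + (-1.6 − 2.5500)² + … = 105.2350
σ = √[105.2350 / 6] = 4.1880%
Sharpe = (r̄ − rf) / σ = (2.5500 − 0.16) / 4.1880 = 2.3900 / 4.1880 = 0.5707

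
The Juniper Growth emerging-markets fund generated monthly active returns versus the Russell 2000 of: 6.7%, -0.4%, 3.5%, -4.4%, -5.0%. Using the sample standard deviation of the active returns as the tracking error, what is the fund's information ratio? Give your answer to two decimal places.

r̄ = (6.7 − 0.4 + 3.5 − 4.4 − 5) / 5 = 0.40 / 5 = 0.0800%
Σ(r − r̄)² = 101.6280; sample σ = √(101.6280/4) = 5.0405%
IR = r̄ / tracking error = 0.0800 / 5.0405 = 0.0159

0.02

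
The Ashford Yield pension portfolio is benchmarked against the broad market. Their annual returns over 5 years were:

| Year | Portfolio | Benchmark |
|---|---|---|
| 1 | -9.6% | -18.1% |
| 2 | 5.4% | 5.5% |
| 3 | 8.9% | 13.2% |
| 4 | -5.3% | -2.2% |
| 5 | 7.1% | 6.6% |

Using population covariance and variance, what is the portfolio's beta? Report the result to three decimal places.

0.648

r̄p = 1.3000%,  r̄m = 1.0000%
Cov = Σ(rp − r̄p)(rm − r̄m) / 5 = 74.5920
Var(rm) = Σ(rm − r̄m)² / 5 = 115.1000
β = Cov / Var = 74.5920 / 115.1000 = 0.6481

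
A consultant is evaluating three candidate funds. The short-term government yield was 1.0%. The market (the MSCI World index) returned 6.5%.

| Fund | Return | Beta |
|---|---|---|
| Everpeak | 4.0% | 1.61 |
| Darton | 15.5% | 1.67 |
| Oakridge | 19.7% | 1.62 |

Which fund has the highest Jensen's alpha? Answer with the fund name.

Oakridge

Everpeak: α = 4.0% − [1.0% + 1.61 × (6.5% − 1.0%)] = -5.855
Darton: α = 15.5% − [1.0% + 1.67 × (6.5% − 1.0%)] = 5.315
Oakridge: α = 19.7% − [1.0% + 1.62 × (6.5% − 1.0%)] = 9.790
Highest: Oakridge (9.790).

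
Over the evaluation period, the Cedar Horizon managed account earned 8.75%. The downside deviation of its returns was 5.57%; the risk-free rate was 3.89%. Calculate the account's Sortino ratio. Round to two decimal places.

0.87

Sortino = (Rp − Rf) / σd = (8.75% − 3.89%) / 5.57% = 4.86% / 5.57% = 0.8725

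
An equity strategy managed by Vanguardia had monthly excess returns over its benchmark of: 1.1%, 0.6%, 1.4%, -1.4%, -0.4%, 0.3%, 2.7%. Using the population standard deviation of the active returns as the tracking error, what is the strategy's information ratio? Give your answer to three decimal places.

0.504

Mean return r̄ = 4.30 / 7 = 0.6143%
Σ(r − r̄)² = (1.1 − 0.6143)² + (0.6 − 0.6143)² + … = 10.3886
σ = √[10.3886 / 7] = 1.2182%
IR = r̄ / tracking error = 0.6143 / 1.2182 = 0.5043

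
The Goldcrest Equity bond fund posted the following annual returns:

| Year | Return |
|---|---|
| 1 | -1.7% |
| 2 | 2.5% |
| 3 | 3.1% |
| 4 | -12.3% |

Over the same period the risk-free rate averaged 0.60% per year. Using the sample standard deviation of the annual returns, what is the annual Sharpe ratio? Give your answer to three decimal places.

-0.379

μ = (-1.7 + 2.5 + 3.1 − 12.3) / 4 = -2.1000%
Sample std dev = √[152.4000 / 3] = 7.1274%
Sharpe = (μ − rf) / σ = (-2.1000 − 0.6) / 7.1274 = -2.7000 / 7.1274 = -0.3788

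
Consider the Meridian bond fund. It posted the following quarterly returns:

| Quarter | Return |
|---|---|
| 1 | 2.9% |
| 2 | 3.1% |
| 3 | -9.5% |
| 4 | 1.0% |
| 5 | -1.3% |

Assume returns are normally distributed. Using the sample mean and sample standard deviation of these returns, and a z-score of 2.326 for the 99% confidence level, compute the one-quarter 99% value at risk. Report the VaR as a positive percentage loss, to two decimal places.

μ = (2.9 + 3.1 − 9.5 + 1 − 1.3) / 5 = -0.7600%
Σ(r − μ)² = (2.9 − (-0.7600))² + (3.1 − (-0.7600))² + (-9.5 − (-0.7600))² + … = 108.0720
σ = √[108.0720 / 4] = 5.1979%
VaR = −(μ − z·σ) = −(-0.7600 − 2.326 × 5.1979) = −(-12.8503) = 12.8503%

12.85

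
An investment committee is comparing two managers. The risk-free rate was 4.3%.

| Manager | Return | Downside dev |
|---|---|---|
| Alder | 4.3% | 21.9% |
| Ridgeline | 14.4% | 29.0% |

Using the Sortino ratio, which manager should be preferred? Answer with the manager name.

Ridgeline

Alder: Sortino ratio = (4.3% − 4.3%) / 21.9% = 0.000
Ridgeline: Sortino ratio = (14.4% − 4.3%) / 29.0% = 0.348
Highest: Ridgeline (0.348).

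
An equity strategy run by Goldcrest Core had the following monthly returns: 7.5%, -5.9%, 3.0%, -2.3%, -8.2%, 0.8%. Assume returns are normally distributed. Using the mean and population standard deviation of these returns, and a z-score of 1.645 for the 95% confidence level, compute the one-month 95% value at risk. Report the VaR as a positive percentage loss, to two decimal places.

Mean return r̄ = -5.10 / 6 = -0.8500%
Σ(r − r̄)² = (7.5 − (-0.8500))² + (-5.9 − (-0.8500))² + … = 168.8950
σ = √[168.8950 / 6] = 5.3056%
VaR = −(r̄ − z·σ) = −(-0.8500 − 1.645 × 5.3056) = −(-9.5777) = 9.5777%

9.58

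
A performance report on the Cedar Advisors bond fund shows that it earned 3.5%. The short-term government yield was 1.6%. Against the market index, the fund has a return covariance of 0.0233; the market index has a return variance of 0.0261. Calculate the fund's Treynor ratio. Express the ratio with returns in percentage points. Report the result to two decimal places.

2.13

β = Cov / Var = 0.0233 / 0.0261 = 0.8927
Treynor = (Rp − Rf) / β = (3.5% − 1.6%) / 0.8927 = 1.90 / 0.8927 = 2.1284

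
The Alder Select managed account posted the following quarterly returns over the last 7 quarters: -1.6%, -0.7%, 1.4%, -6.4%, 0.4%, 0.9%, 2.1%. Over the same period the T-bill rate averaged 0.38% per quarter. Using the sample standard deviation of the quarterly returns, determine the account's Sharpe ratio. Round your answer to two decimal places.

r̄ = (-1.6 − 0.7 + 1.4 − 6.4 + 0.4 + 0.9 + 2.1) / 7 = -3.90 / 7 = -0.5571%
Σ(r − r̄)² = (-1.6 − (-0.5571))² + (-0.7 − (-0.5571))² + … = 49.1771
sample σ = √(49.1771 / 6) = √8.1962 = 2.8629%
Sharpe = (r̄ − rf) / σ = (-0.5571 − 0.38) / 2.8629 = -0.9371 / 2.8629 = -0.3273

-0.33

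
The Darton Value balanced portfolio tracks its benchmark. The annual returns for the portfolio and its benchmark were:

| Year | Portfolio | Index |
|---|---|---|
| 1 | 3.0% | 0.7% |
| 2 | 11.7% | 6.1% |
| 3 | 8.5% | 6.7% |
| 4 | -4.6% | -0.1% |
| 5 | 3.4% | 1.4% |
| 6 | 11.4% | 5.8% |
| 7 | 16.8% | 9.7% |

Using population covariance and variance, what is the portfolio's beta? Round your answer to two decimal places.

1.82

r̄p = 7.1714%,  r̄m = 4.3286%
Cov = Σ(rp − r̄p)(rm − r̄m) / 7 = 21.0608
Var(rm) = Σ(rm − r̄m)² / 7 = 11.5906
β = Cov / Var = 21.0608 / 11.5906 = 1.8171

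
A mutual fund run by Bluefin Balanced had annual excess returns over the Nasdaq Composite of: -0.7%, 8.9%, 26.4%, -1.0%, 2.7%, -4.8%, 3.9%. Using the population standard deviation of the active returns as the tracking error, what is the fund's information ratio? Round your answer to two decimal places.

Mean return r̄ = 35.40 / 7 = 5.0571%
Σ(r − r̄)² = (-0.7 − 5.0571)² + (8.9 − 5.0571)² + (26.4 − 5.0571)² + … = 644.1771
σ = √[644.1771 / 7] = 9.5930%
IR = r̄ / tracking error = 5.0571 / 9.5930 = 0.5272

0.53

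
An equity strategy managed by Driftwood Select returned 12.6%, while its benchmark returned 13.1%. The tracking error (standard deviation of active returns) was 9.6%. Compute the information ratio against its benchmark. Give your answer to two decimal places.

-0.05

IR = (Rp − Rb) / TE = (12.6% − 13.1%) / 9.6% = -0.50% / 9.6% = -0.0521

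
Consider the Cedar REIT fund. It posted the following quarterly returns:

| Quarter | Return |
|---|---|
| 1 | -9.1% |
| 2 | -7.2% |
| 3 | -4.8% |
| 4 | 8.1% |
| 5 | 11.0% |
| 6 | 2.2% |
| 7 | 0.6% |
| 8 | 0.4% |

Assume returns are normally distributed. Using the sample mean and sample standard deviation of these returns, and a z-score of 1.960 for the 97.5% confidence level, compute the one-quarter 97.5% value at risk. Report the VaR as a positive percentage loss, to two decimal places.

13.70

μ = (-9.1 − 7.2 − 4.8 + 8.1 + 11 + 2.2 + 0.6 + 0.4) / 8 = 0.1500%
Sample σ = √[Σ(r − μ)² / 7] = √[349.4800 / 7] = √49.9257 = 7.0658%
VaR = −(μ − z·σ) = −(0.1500 − 1.960 × 7.0658) = −(-13.6990) = 13.6990%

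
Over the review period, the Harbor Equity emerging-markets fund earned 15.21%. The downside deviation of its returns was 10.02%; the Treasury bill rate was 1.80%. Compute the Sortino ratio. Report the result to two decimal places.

1.34

Sortino = (Rp − Rf) / σd = (15.21% − 1.80%) / 10.02% = 13.41% / 10.02% = 1.3383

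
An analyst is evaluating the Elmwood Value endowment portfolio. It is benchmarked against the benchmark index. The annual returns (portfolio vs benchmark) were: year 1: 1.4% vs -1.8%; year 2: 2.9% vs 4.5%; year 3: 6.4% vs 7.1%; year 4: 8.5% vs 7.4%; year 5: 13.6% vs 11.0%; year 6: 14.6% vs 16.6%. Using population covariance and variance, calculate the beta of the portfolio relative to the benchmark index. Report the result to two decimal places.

r̄p = 7.9000%,  r̄m = 7.4667%
Cov = Σ(rp − r̄p)(rm − r̄m) / 6 = 26.1517
Var(rm) = Σ(rm − r̄m)² / 6 = 31.7856
β = Cov / Var = 26.1517 / 31.7856 = 0.8228

0.82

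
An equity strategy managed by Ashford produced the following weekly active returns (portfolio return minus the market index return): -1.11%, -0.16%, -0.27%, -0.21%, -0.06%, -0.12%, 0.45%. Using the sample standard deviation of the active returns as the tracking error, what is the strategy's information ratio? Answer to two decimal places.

-0.46

μ = (-1.11 − 0.16 − 0.27 − 0.21 − 0.06 − 0.12 + 0.45) / 7 = -1.480 / 7 = -0.2114%
Sample std dev = √[1.2823 / 6] = 0.4623%
IR = μ / tracking error = -0.2114 / 0.4623 = -0.4573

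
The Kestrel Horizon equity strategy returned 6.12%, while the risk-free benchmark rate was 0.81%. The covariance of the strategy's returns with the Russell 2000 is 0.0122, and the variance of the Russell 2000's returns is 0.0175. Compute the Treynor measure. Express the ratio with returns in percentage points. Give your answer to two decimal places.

β = Cov / Var = 0.0122 / 0.0175 = 0.6971
Treynor = (Rp − Rf) / β = (6.12% − 0.81%) / 0.6971 = 5.31 / 0.6971 = 7.6173

7.62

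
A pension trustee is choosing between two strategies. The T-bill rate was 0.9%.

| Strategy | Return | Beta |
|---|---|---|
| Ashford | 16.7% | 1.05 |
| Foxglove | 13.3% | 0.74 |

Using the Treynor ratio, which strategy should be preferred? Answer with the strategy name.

Ashford: Treynor = (16.7% − 0.9%) / 1.05 = 15.048
Foxglove: Treynor = (13.3% − 0.9%) / 0.74 = 16.757
Highest: Foxglove (16.757).

Foxglove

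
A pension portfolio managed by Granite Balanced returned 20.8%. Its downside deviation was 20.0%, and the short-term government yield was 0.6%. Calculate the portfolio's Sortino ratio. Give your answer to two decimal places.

1.01

Sortino = (Rp − Rf) / σd = (20.8% − 0.6%) / 20.0% = 20.20% / 20.0% = 1.0100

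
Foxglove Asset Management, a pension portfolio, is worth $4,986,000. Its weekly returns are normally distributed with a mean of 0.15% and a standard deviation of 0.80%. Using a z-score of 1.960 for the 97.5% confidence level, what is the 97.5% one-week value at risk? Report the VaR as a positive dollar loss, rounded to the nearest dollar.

$70,701

Return at the 97.5% tail: μ − z·σ = 0.15% − 1.960 × 0.80% = 0.15 − 1.5680 = -1.4180%
VaR = −(-1.4180%) × $4,986,000 = 1.4180% × $4,986,000 = $70,701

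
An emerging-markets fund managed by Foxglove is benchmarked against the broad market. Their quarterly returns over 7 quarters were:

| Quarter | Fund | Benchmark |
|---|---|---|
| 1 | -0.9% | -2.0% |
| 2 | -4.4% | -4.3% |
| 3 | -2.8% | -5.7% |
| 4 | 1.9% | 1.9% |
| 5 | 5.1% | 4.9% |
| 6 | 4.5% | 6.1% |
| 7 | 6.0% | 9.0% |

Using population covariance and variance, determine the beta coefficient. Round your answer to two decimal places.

r̄p = 1.3429%,  r̄m = 1.4143%
Cov = Σ(rp − r̄p)(rm − r̄m) / 7 = 19.0622
Var(rm) = Σ(rm − r̄m)² / 7 = 26.6869
β = Cov / Var = 19.0622 / 26.6869 = 0.7143

0.71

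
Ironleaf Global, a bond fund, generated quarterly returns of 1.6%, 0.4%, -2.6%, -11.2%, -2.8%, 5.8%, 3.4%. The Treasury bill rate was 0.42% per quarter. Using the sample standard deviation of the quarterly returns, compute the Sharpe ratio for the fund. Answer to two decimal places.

-0.22

μ = (1.6 + 0.4 − 2.6 − 11.2 − 2.8 + 5.8 + 3.4) / 7 = -0.7714%
Σ(r − μ)² = (1.6 − (-0.7714))² + (0.4 − (-0.7714))² + (-2.6 − (-0.7714))² + … = 183.7943
σ = √[183.7943 / 6] = 5.5347%
Sharpe = (μ − rf) / σ = (-0.7714 − 0.42) / 5.5347 = -1.1914 / 5.5347 = -0.2153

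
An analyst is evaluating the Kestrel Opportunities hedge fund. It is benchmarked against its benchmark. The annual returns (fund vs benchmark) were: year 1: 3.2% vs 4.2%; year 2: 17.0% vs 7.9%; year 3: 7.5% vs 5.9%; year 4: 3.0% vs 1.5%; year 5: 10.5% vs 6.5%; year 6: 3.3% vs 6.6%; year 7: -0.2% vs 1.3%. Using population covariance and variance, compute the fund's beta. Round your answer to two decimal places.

1.77

r̄p = 6.3286%,  r̄m = 4.8429%
Cov = Σ(rp − r̄p)(rm − r̄m) / 7 = 10.2459
Var(rm) = Σ(rm − r̄m)² / 7 = 5.7767
β = Cov / Var = 10.2459 / 5.7767 = 1.7737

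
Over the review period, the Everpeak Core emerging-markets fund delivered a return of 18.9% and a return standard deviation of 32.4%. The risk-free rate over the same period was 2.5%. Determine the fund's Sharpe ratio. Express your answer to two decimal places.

Sharpe = (Rp − Rf) / σp = (18.9% − 2.5%) / 32.4% = 16.40% / 32.4% = 0.5062

0.51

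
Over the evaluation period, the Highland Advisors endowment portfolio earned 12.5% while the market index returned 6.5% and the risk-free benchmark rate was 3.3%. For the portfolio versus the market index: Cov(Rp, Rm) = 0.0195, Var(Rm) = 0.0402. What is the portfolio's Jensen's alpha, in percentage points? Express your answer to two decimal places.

β = Cov / Var = 0.0195 / 0.0402 = 0.4851
E[R] = Rf + β(Rm − Rf) = 3.3% + 0.4851 × (6.5% − 3.3%) = 4.8523%
α = Rp − E[R] = 12.5% − 4.8523% = 7.6477

7.65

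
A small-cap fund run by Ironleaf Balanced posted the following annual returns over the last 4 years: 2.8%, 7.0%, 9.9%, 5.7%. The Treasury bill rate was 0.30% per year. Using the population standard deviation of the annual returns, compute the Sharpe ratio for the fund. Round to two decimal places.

2.37

r̄ = (2.8 + 7 + 9.9 + 5.7) / 4 = 25.40 / 4 = 6.3500%
Population σ = √[Σ(r − r̄)² / 4] = √[26.0500 / 4] = √6.5125 = 2.5520%
Sharpe = (r̄ − rf) / σ = (6.3500 − 0.3) / 2.5520 = 6.0500 / 2.5520 = 2.3707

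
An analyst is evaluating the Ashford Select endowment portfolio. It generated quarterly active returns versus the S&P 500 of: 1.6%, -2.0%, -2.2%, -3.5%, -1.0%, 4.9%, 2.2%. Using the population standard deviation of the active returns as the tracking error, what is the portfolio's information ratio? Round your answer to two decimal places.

μ = (1.6 − 2 − 2.2 − 3.5 − 1 + 4.9 + 2.2) / 7 = 0.00 / 7 = 0.0000%
Σ(r − μ)² = (1.6 − 0.0000)² + (-2 − 0.0000)² + … = 53.5000
population σ = √(53.5000 / 7) = √7.6429 = 2.7646%
IR = μ / tracking error = 0.0000 / 2.7646 = 0.0000

0.00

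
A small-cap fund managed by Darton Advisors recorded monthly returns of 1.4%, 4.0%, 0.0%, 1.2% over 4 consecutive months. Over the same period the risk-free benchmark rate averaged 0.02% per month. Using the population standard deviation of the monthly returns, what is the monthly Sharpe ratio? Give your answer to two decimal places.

μ = (1.4 + 4 + 0 + 1.2) / 4 = 6.60 / 4 = 1.6500%
Population std dev = √[8.5100 / 4] = 1.4586%
Sharpe = (μ − rf) / σ = (1.6500 − 0.02) / 1.4586 = 1.6300 / 1.4586 = 1.1175

1.12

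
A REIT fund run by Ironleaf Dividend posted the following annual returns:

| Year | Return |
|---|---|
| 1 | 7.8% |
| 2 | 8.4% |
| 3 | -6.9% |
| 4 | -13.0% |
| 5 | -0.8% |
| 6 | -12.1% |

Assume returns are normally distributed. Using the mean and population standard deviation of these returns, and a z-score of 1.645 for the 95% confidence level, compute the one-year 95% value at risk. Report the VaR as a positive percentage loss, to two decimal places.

17.00

r̄ = (7.8 + 8.4 − 6.9 − 13 − 0.8 − 12.1) / 6 = -2.7667%
Σ(r − r̄)² = (7.8 − (-2.7667))² + (8.4 − (-2.7667))² + … = 449.1333
population σ = √(449.1333 / 6) = √74.8556 = 8.6519%
VaR = −(r̄ − z·σ) = −(-2.7667 − 1.645 × 8.6519) = −(-16.9991) = 16.9991%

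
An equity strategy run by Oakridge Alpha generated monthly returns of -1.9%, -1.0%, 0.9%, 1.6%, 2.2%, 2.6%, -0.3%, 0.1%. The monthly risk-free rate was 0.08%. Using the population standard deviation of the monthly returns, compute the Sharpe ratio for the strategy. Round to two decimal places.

r̄ = (-1.9 − 1 + 0.9 + 1.6 + 2.2 + 2.6 − 0.3 + 0.1) / 8 = 0.5250%
Population std dev = √[17.4750 / 8] = 1.4780%
Sharpe = (r̄ − rf) / σ = (0.5250 − 0.08) / 1.4780 = 0.4450 / 1.4780 = 0.3011

0.30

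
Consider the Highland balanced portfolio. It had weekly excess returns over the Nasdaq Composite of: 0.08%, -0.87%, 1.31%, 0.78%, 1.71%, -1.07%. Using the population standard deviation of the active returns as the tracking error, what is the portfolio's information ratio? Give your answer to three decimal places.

0.310

Mean return r̄ = 1.940 / 6 = 0.3233%
Population std dev = √[6.5295 / 6] = 1.0432%
IR = r̄ / tracking error = 0.3233 / 1.0432 = 0.3099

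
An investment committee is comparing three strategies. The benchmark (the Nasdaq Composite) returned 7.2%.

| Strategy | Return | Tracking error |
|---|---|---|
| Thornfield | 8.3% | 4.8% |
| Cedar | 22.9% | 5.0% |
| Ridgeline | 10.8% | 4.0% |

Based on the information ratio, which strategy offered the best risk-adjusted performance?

Cedar

Thornfield: IR = (8.3% − 7.2%) / 4.8% = 0.229
Cedar: IR = (22.9% − 7.2%) / 5.0% = 3.140
Ridgeline: IR = (10.8% − 7.2%) / 4.0% = 0.900
Highest: Cedar (3.140).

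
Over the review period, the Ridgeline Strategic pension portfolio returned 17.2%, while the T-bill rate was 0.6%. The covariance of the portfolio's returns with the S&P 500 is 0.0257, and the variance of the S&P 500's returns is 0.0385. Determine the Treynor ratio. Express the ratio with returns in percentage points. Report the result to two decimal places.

β = Cov / Var = 0.0257 / 0.0385 = 0.6675
Treynor = (Rp − Rf) / β = (17.2% − 0.6%) / 0.6675 = 16.60 / 0.6675 = 24.8689

24.87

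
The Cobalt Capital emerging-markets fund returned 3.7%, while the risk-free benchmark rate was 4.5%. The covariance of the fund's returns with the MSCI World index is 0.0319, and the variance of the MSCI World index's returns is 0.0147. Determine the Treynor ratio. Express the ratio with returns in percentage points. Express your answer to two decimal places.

β = Cov / Var = 0.0319 / 0.0147 = 2.1701
Treynor = (Rp − Rf) / β = (3.7% − 4.5%) / 2.1701 = -0.80 / 2.1701 = -0.3686

-0.37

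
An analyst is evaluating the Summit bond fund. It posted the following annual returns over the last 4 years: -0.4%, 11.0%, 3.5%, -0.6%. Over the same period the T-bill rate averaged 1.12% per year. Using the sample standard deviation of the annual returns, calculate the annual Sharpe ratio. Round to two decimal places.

Mean return r̄ = 13.50 / 4 = 3.3750%
Sample σ = √[Σ(r − r̄)² / 3] = √[88.2075 / 3] = √29.4025 = 5.4224%
Sharpe = (r̄ − rf) / σ = (3.3750 − 1.12) / 5.4224 = 2.2550 / 5.4224 = 0.4159

0.42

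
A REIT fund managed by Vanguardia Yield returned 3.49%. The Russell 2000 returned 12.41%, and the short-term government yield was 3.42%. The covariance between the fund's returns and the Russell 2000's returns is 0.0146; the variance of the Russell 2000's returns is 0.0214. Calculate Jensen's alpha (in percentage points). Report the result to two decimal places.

-6.06

β = Cov / Var = 0.0146 / 0.0214 = 0.6822
E[R] = Rf + β(Rm − Rf) = 3.42% + 0.6822 × (12.41% − 3.42%) = 9.5530%
α = Rp − E[R] = 3.49% − 9.5530% = -6.0630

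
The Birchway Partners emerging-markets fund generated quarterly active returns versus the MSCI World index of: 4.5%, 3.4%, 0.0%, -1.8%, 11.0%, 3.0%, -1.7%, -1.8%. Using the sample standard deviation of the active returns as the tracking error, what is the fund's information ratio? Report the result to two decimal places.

0.47

r̄ = (4.5 + 3.4 + 0 − 1.8 + 11 + 3 − 1.7 − 1.8) / 8 = 16.60 / 8 = 2.0750%
Sample std dev = √[136.7350 / 7] = 4.4197%
IR = r̄ / tracking error = 2.0750 / 4.4197 = 0.4695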